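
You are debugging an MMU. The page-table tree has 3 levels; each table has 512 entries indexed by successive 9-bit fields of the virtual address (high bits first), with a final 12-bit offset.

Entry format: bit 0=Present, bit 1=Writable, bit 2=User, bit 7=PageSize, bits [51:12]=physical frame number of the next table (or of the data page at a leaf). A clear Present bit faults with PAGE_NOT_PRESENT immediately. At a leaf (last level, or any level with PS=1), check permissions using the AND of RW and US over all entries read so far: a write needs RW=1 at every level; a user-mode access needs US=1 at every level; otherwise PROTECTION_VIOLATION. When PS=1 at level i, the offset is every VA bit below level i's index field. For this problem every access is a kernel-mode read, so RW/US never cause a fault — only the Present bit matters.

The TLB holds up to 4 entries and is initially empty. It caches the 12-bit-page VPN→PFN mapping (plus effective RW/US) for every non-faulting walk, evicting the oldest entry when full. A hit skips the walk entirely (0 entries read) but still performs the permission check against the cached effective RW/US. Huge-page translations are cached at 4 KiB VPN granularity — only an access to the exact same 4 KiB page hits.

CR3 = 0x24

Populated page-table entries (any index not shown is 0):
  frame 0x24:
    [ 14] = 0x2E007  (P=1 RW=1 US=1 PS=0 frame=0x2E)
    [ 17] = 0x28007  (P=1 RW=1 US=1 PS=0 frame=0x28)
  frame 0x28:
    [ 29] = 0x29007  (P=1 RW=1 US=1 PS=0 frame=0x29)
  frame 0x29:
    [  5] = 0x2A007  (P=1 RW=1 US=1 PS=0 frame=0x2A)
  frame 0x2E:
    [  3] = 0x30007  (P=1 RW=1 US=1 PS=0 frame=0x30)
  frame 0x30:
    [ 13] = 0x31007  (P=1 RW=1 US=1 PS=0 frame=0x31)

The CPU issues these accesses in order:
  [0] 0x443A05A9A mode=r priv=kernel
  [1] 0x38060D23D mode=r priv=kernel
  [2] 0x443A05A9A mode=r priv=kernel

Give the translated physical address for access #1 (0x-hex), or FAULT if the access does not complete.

Walk each access:
#0 VA=0x443A05A9A (r,kernel):
  L0 @0x24[17] → 0x28007  P=1,RW=1,US=1,PS=0
  L1 @0x28[29] → 0x29007  P=1,RW=1,US=1,PS=0
  L2 @0x29[5] → 0x2A007  P=1,RW=1,US=1,PS=0
  ⇒ phys 0x2AA9A  [3 reads]
#1 VA=0x38060D23D (r,kernel):
  L0 @0x24[14] → 0x2E007  P=1,RW=1,US=1,PS=0
  L1 @0x2E[3] → 0x30007  P=1,RW=1,US=1,PS=0
  L2 @0x30[13] → 0x31007  P=1,RW=1,US=1,PS=0
  ⇒ phys 0x3123D  [3 reads]
#2 VA=0x443A05A9A (r,kernel):
  TLB hit vpn=0x443A05 → PA=0x2AA9A

Access #1 PA: 0x3123D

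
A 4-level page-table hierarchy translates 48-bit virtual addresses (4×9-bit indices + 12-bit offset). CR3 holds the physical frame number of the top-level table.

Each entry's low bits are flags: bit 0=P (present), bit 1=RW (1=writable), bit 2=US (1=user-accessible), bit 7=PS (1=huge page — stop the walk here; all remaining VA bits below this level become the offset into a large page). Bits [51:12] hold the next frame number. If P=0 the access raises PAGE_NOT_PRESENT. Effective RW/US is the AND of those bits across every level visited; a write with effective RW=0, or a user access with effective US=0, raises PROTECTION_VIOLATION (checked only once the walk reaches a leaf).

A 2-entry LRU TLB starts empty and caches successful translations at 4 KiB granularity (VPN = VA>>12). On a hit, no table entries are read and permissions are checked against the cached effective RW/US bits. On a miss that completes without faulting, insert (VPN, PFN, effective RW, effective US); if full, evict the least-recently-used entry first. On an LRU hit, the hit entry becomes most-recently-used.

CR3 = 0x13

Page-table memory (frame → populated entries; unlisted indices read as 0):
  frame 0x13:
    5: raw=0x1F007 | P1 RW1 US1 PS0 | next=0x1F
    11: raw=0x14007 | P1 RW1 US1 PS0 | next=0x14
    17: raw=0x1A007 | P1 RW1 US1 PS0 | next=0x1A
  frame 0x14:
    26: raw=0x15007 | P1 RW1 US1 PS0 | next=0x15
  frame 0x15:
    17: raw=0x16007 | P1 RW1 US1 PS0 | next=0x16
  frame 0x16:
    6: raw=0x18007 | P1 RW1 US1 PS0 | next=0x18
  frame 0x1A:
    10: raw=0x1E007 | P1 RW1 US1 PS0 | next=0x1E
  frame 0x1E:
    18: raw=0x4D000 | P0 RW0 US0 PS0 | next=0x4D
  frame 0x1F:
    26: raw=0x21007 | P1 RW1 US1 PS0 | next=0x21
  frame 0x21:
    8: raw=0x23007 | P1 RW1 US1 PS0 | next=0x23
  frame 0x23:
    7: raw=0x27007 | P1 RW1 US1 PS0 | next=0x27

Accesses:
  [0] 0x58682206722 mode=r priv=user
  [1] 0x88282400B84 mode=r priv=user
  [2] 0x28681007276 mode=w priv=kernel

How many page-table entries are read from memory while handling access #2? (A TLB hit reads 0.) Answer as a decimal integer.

Per-access translation:
#0 VA=0x58682206722 (r,user):
  L0: frame=0x13 idx=11 entry=0x14007 [P=1 RW=1 US=1 PS=0]
  L1: frame=0x14 idx=26 entry=0x15007 [P=1 RW=1 US=1 PS=0]
  L2: frame=0x15 idx=17 entry=0x16007 [P=1 RW=1 US=1 PS=0]
  L3: frame=0x16 idx=6 entry=0x18007 [P=1 RW=1 US=1 PS=0]
  → PA=0x18722  (4 entries read)
#1 VA=0x88282400B84 (r,user):
  L0: frame=0x13 idx=17 entry=0x1A007 [P=1 RW=1 US=1 PS=0]
  L1: frame=0x1A idx=10 entry=0x1E007 [P=1 RW=1 US=1 PS=0]
  L2: frame=0x1E idx=18 entry=0x4D000 [P=0 RW=0 US=0 PS=0]
  → PAGE_NOT_PRESENT  (3 entries read)
#2 VA=0x28681007276 (w,kernel):
  L0: frame=0x13 idx=5 entry=0x1F007 [P=1 RW=1 US=1 PS=0]
  L1: frame=0x1F idx=26 entry=0x21007 [P=1 RW=1 US=1 PS=0]
  L2: frame=0x21 idx=8 entry=0x23007 [P=1 RW=1 US=1 PS=0]
  L3: frame=0x23 idx=7 entry=0x27007 [P=1 RW=1 US=1 PS=0]
  → PA=0x27276  (4 entries read)

Entries read for #2: 4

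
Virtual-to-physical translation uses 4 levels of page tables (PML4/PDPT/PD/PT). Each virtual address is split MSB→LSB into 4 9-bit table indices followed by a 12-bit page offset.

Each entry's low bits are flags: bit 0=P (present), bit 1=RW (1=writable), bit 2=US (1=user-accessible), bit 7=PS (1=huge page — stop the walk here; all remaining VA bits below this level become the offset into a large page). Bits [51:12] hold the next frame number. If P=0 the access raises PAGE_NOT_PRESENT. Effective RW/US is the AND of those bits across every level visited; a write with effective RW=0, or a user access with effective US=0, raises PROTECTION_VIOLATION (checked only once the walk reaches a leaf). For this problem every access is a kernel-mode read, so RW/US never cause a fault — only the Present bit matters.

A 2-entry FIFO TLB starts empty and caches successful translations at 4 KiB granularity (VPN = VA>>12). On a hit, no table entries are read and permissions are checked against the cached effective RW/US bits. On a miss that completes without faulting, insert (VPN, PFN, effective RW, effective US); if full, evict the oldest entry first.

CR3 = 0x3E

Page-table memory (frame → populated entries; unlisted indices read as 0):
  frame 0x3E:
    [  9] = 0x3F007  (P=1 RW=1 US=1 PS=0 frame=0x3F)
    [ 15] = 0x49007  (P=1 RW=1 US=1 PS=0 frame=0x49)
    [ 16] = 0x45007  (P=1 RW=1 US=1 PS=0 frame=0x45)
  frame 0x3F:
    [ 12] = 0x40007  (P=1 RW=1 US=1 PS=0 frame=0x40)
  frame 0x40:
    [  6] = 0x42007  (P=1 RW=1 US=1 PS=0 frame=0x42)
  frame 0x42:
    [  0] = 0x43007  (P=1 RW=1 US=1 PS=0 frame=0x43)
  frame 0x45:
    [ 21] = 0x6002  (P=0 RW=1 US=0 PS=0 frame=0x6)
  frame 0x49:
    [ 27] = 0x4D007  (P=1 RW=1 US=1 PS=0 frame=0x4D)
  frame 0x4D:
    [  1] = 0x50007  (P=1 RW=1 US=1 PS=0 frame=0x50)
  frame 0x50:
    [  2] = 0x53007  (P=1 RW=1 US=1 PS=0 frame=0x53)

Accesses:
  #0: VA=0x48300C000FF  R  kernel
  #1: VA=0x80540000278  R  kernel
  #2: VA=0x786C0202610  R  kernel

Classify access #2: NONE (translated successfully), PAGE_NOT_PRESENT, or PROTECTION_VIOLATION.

Walk each access:
#0 VA=0x48300C000FF (r,kernel):
  lvl0: tbl 0x3E, slot 9 ⇒ 0x3F007 (P1/RW1/US1/PS0)
  lvl1: tbl 0x3F, slot 12 ⇒ 0x40007 (P1/RW1/US1/PS0)
  lvl2: tbl 0x40, slot 6 ⇒ 0x42007 (P1/RW1/US1/PS0)
  lvl3: tbl 0x42, slot 0 ⇒ 0x43007 (P1/RW1/US1/PS0)
  ⇒ phys 0x430FF  [4 reads]
#1 VA=0x80540000278 (r,kernel):
  lvl0: tbl 0x3E, slot 16 ⇒ 0x45007 (P1/RW1/US1/PS0)
  lvl1: tbl 0x45, slot 21 ⇒ 0x6002 (P0/RW1/US0/PS0)
  ⇒ fault: PAGE_NOT_PRESENT  — 2 lookups
#2 VA=0x786C0202610 (r,kernel):
  lvl0: tbl 0x3E, slot 15 ⇒ 0x49007 (P1/RW1/US1/PS0)
  lvl1: tbl 0x49, slot 27 ⇒ 0x4D007 (P1/RW1/US1/PS0)
  lvl2: tbl 0x4D, slot 1 ⇒ 0x50007 (P1/RW1/US1/PS0)
  lvl3: tbl 0x50, slot 2 ⇒ 0x53007 (P1/RW1/US1/PS0)
  ⇒ phys 0x53610  [4 reads]

Access #2 fault: NONE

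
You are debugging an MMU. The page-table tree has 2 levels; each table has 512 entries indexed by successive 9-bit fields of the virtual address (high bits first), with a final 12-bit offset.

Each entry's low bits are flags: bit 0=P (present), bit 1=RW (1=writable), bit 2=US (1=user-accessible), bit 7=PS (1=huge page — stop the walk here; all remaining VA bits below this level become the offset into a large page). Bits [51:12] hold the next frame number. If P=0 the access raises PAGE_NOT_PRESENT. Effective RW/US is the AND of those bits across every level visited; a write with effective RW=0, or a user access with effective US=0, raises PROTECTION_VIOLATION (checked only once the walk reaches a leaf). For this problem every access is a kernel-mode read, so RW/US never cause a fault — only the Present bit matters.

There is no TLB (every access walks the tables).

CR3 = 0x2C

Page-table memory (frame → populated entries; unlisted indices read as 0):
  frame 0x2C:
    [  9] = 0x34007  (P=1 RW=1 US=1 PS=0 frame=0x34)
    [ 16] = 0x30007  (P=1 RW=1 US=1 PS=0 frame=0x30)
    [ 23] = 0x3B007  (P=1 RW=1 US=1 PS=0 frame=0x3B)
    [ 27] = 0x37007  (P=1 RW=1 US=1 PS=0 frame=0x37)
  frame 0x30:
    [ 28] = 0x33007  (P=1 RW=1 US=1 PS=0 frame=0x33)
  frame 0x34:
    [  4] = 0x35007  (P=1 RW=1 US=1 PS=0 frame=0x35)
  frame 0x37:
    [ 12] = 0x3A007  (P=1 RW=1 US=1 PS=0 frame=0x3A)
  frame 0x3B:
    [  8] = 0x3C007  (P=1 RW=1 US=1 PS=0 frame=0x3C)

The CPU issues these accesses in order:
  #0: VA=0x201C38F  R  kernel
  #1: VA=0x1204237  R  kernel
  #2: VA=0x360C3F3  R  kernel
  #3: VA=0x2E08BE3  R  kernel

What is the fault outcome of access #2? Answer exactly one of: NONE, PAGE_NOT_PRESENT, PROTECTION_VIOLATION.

Walk each access:
#0 VA=0x201C38F (r,kernel):
  lvl0: tbl 0x2C, slot 16 ⇒ 0x30007 (P1/RW1/US1/PS0)
  lvl1: tbl 0x30, slot 28 ⇒ 0x33007 (P1/RW1/US1/PS0)
  ✓ 0x3338F  — 2 lookups
#1 VA=0x1204237 (r,kernel):
  lvl0: tbl 0x2C, slot 9 ⇒ 0x34007 (P1/RW1/US1/PS0)
  lvl1: tbl 0x34, slot 4 ⇒ 0x35007 (P1/RW1/US1/PS0)
  ✓ 0x35237  — 2 lookups
#2 VA=0x360C3F3 (r,kernel):
  lvl0: tbl 0x2C, slot 27 ⇒ 0x37007 (P1/RW1/US1/PS0)
  lvl1: tbl 0x37, slot 12 ⇒ 0x3A007 (P1/RW1/US1/PS0)
  ✓ 0x3A3F3  — 2 lookups
#3 VA=0x2E08BE3 (r,kernel):
  lvl0: tbl 0x2C, slot 23 ⇒ 0x3B007 (P1/RW1/US1/PS0)
  lvl1: tbl 0x3B, slot 8 ⇒ 0x3C007 (P1/RW1/US1/PS0)
  ✓ 0x3CBE3  — 2 lookups

Access #2 fault: NONE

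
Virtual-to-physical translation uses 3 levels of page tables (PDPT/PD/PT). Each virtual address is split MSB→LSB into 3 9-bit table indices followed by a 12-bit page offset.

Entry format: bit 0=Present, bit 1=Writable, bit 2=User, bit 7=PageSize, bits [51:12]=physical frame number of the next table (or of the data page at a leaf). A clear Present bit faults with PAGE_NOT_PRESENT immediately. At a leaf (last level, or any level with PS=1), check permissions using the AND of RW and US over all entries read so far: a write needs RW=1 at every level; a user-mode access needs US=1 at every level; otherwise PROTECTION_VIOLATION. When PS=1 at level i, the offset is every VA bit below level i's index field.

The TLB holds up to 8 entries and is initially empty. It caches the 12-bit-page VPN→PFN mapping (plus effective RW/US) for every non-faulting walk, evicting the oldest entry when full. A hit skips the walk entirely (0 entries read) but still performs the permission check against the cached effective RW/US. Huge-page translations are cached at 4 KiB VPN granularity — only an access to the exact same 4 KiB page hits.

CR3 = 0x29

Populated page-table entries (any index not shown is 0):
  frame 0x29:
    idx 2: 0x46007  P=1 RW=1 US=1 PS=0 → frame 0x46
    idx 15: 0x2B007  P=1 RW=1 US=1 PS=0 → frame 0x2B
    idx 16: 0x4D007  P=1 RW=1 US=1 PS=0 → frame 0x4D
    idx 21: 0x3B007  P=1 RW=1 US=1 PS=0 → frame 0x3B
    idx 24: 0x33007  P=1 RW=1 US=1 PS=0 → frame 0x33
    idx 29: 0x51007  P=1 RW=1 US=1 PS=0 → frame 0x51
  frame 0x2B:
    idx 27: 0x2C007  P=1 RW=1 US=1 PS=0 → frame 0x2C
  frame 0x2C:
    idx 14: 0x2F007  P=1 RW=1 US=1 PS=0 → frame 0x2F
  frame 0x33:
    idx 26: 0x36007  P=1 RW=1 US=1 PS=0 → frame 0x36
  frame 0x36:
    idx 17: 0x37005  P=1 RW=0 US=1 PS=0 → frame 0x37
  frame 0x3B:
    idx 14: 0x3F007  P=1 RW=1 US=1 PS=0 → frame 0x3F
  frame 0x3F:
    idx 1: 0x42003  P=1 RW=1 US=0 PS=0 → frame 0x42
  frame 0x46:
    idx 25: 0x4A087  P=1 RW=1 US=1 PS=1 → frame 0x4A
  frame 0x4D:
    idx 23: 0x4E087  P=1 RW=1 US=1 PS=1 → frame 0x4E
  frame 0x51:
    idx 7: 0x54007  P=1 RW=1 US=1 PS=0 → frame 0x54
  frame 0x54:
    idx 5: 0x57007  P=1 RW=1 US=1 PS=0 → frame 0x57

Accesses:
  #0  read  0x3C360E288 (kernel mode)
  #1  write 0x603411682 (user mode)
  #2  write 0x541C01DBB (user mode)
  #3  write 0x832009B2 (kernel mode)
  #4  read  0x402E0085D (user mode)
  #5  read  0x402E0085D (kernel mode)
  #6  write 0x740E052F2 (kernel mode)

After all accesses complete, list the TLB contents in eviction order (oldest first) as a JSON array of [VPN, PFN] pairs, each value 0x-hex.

Walk each access:
#0 VA=0x3C360E288 (r,kernel):
  lvl0: tbl 0x29, slot 15 ⇒ 0x2B007 (P1/RW1/US1/PS0)
  lvl1: tbl 0x2B, slot 27 ⇒ 0x2C007 (P1/RW1/US1/PS0)
  lvl2: tbl 0x2C, slot 14 ⇒ 0x2F007 (P1/RW1/US1/PS0)
  → PA=0x2F288  (3 entries read)
#1 VA=0x603411682 (w,user):
  lvl0: tbl 0x29, slot 24 ⇒ 0x33007 (P1/RW1/US1/PS0)
  lvl1: tbl 0x33, slot 26 ⇒ 0x36007 (P1/RW1/US1/PS0)
  lvl2: tbl 0x36, slot 17 ⇒ 0x37005 (P1/RW0/US1/PS0)
  ✗ PROTECTION_VIOLATION  [3 reads]
#2 VA=0x541C01DBB (w,user):
  lvl0: tbl 0x29, slot 21 ⇒ 0x3B007 (P1/RW1/US1/PS0)
  lvl1: tbl 0x3B, slot 14 ⇒ 0x3F007 (P1/RW1/US1/PS0)
  lvl2: tbl 0x3F, slot 1 ⇒ 0x42003 (P1/RW1/US0/PS0)
  ✗ PROTECTION_VIOLATION  [3 reads]
#3 VA=0x832009B2 (w,kernel):
  lvl0: tbl 0x29, slot 2 ⇒ 0x46007 (P1/RW1/US1/PS0)
  lvl1: tbl 0x46, slot 25 ⇒ 0x4A087 (P1/RW1/US1/PS1)
  → PA=0x4A9B2 (huge @L1)  (2 entries read)
#4 VA=0x402E0085D (r,user):
  lvl0: tbl 0x29, slot 16 ⇒ 0x4D007 (P1/RW1/US1/PS0)
  lvl1: tbl 0x4D, slot 23 ⇒ 0x4E087 (P1/RW1/US1/PS1)
  → PA=0x4E85D (huge @L1)  (2 entries read)
#5 VA=0x402E0085D (r,kernel):
  TLB hit vpn=0x402E00 → PA=0x4E85D
#6 VA=0x740E052F2 (w,kernel):
  lvl0: tbl 0x29, slot 29 ⇒ 0x51007 (P1/RW1/US1/PS0)
  lvl1: tbl 0x51, slot 7 ⇒ 0x54007 (P1/RW1/US1/PS0)
  lvl2: tbl 0x54, slot 5 ⇒ 0x57007 (P1/RW1/US1/PS0)
  → PA=0x572F2  (3 entries read)

TLB: [["0x3C360E", "0x2F"], ["0x83200", "0x4A"], ["0x402E00", "0x4E"], ["0x740E05", "0x57"]]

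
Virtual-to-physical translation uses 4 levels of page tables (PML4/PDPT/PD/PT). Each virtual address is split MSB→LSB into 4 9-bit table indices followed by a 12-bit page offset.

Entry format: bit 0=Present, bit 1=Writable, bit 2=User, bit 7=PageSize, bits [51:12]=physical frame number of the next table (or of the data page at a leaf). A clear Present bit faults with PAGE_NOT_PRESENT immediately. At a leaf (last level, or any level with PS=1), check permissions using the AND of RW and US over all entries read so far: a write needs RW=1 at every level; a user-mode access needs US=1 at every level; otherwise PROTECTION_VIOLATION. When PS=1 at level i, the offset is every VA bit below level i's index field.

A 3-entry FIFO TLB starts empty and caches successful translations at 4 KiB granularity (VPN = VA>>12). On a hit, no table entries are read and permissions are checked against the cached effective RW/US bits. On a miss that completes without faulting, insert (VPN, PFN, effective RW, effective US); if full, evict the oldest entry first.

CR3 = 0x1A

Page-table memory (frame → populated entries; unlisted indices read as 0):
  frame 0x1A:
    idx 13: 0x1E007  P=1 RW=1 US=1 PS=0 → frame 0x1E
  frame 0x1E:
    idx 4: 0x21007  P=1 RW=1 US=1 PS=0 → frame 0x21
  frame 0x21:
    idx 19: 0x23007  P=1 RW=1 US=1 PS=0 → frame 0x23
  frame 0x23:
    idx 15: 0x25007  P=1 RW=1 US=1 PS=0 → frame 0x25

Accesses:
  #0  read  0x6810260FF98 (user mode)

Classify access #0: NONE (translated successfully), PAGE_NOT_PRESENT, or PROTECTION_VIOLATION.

Trace:
#0 VA=0x6810260FF98 (r,user):
  lvl0: tbl 0x1A, slot 13 ⇒ 0x1E007 (P1/RW1/US1/PS0)
  lvl1: tbl 0x1E, slot 4 ⇒ 0x21007 (P1/RW1/US1/PS0)
  lvl2: tbl 0x21, slot 19 ⇒ 0x23007 (P1/RW1/US1/PS0)
  lvl3: tbl 0x23, slot 15 ⇒ 0x25007 (P1/RW1/US1/PS0)
  ✓ 0x25F98  — 4 lookups

Access #0 fault: NONE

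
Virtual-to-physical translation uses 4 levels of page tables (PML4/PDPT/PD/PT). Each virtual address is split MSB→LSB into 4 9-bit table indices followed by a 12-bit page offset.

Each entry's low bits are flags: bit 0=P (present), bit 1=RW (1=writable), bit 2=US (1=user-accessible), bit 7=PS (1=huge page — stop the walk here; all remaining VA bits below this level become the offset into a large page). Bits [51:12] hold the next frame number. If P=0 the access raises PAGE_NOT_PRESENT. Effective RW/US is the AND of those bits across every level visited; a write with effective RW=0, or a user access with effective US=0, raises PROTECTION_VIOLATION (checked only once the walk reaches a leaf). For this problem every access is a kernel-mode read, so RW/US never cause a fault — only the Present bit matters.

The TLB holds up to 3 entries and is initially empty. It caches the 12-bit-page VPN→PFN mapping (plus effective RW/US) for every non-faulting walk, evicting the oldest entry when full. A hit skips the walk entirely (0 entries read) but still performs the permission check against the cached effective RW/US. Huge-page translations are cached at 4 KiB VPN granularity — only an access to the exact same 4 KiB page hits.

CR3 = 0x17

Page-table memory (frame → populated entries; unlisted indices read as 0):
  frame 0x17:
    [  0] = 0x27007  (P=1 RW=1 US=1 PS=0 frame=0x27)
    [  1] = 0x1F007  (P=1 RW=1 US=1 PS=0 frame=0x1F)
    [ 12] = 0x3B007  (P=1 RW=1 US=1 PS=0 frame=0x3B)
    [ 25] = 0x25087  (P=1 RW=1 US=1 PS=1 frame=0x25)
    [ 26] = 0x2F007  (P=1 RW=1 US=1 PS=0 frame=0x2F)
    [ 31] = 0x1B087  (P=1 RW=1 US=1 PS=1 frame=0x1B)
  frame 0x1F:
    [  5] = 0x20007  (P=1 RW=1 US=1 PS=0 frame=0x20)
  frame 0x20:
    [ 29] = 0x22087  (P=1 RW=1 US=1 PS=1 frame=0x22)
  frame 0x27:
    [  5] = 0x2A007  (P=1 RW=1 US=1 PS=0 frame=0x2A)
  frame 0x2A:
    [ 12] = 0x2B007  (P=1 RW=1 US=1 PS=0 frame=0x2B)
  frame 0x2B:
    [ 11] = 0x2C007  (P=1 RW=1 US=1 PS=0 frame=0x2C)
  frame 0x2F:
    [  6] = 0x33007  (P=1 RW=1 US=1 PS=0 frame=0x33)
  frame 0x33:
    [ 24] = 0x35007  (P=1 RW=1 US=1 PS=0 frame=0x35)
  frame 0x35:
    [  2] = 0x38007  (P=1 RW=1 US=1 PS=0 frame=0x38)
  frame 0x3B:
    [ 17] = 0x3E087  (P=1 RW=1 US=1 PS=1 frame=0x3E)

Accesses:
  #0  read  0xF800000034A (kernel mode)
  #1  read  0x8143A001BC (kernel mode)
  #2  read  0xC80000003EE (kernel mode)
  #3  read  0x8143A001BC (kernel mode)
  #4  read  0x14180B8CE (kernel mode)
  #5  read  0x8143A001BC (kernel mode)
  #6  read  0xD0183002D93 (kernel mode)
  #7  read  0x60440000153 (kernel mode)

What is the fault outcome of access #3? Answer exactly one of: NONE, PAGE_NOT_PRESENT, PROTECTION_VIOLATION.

Trace:
#0 VA=0xF800000034A (r,kernel):
  lvl0: tbl 0x17, slot 31 ⇒ 0x1B087 (P1/RW1/US1/PS1)
  ⇒ phys 0x1B34A (huge @L0)  [1 reads]
#1 VA=0x8143A001BC (r,kernel):
  lvl0: tbl 0x17, slot 1 ⇒ 0x1F007 (P1/RW1/US1/PS0)
  lvl1: tbl 0x1F, slot 5 ⇒ 0x20007 (P1/RW1/US1/PS0)
  lvl2: tbl 0x20, slot 29 ⇒ 0x22087 (P1/RW1/US1/PS1)
  ⇒ phys 0x221BC (huge @L2)  [3 reads]
#2 VA=0xC80000003EE (r,kernel):
  lvl0: tbl 0x17, slot 25 ⇒ 0x25087 (P1/RW1/US1/PS1)
  ⇒ phys 0x253EE (huge @L0)  [1 reads]
#3 VA=0x8143A001BC (r,kernel):
  TLB hit vpn=0x8143A00 → PA=0x221BC
#4 VA=0x14180B8CE (r,kernel):
  lvl0: tbl 0x17, slot 0 ⇒ 0x27007 (P1/RW1/US1/PS0)
  lvl1: tbl 0x27, slot 5 ⇒ 0x2A007 (P1/RW1/US1/PS0)
  lvl2: tbl 0x2A, slot 12 ⇒ 0x2B007 (P1/RW1/US1/PS0)
  lvl3: tbl 0x2B, slot 11 ⇒ 0x2C007 (P1/RW1/US1/PS0)
  ⇒ phys 0x2C8CE  [4 reads]
#5 VA=0x8143A001BC (r,kernel):
  TLB hit vpn=0x8143A00 → PA=0x221BC
#6 VA=0xD0183002D93 (r,kernel):
  lvl0: tbl 0x17, slot 26 ⇒ 0x2F007 (P1/RW1/US1/PS0)
  lvl1: tbl 0x2F, slot 6 ⇒ 0x33007 (P1/RW1/US1/PS0)
  lvl2: tbl 0x33, slot 24 ⇒ 0x35007 (P1/RW1/US1/PS0)
  lvl3: tbl 0x35, slot 2 ⇒ 0x38007 (P1/RW1/US1/PS0)
  ⇒ phys 0x38D93  [4 reads]
#7 VA=0x60440000153 (r,kernel):
  lvl0: tbl 0x17, slot 12 ⇒ 0x3B007 (P1/RW1/US1/PS0)
  lvl1: tbl 0x3B, slot 17 ⇒ 0x3E087 (P1/RW1/US1/PS1)
  ⇒ phys 0x3E153 (huge @L1)  [2 reads]

Access #3 fault: NONE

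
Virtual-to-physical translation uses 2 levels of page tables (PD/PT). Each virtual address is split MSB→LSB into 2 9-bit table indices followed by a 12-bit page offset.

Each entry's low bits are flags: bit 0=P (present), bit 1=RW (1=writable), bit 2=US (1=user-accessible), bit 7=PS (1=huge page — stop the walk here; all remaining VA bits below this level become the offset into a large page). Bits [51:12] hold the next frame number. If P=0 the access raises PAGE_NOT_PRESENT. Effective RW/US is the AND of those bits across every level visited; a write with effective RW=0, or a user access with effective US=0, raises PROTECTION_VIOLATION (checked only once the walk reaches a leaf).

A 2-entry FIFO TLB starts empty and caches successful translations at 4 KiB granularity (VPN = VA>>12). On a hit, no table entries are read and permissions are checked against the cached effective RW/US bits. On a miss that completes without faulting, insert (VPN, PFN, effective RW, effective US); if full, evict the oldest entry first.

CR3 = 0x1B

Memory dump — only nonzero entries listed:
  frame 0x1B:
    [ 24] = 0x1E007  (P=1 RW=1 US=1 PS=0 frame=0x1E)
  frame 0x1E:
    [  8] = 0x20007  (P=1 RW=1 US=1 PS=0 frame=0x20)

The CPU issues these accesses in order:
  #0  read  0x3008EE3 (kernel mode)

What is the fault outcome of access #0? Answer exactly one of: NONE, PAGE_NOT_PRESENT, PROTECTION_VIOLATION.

Walk each access:
#0 VA=0x3008EE3 (r,kernel):
  [0] read 0x1B idx=24: raw=0x1E007 flags P=1 W=1 U=1 S=0
  [1] read 0x1E idx=8: raw=0x20007 flags P=1 W=1 U=1 S=0
  ⇒ phys 0x20EE3  [2 reads]

Access #0 fault: NONE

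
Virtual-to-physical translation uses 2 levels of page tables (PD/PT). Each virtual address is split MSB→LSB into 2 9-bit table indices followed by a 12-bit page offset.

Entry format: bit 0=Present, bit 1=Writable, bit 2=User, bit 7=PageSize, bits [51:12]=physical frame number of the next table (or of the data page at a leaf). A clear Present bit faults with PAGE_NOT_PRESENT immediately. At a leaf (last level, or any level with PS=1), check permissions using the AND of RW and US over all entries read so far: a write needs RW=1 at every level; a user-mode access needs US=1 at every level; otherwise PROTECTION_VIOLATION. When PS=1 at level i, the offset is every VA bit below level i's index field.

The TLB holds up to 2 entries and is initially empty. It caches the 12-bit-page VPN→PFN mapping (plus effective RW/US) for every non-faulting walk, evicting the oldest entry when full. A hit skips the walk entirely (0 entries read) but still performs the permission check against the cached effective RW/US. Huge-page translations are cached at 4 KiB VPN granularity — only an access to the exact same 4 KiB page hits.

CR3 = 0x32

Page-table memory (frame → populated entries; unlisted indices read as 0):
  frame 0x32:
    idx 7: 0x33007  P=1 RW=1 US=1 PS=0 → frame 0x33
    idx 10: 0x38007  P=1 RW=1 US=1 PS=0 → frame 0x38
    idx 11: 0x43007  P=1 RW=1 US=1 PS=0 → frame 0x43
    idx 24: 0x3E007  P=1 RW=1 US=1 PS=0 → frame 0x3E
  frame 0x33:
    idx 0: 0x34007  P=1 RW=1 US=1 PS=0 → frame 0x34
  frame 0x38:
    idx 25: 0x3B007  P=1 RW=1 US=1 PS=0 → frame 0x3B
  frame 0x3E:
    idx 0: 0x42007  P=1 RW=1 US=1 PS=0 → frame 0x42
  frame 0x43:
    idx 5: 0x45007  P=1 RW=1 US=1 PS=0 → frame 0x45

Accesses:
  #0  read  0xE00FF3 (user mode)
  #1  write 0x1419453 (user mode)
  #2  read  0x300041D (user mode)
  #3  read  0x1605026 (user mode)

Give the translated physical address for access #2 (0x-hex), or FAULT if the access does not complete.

Per-access translation:
#0 VA=0xE00FF3 (r,user):
  [0] read 0x32 idx=7: raw=0x33007 flags P=1 W=1 U=1 S=0
  [1] read 0x33 idx=0: raw=0x34007 flags P=1 W=1 U=1 S=0
  ✓ 0x34FF3  — 2 lookups
#1 VA=0x1419453 (w,user):
  [0] read 0x32 idx=10: raw=0x38007 flags P=1 W=1 U=1 S=0
  [1] read 0x38 idx=25: raw=0x3B007 flags P=1 W=1 U=1 S=0
  ✓ 0x3B453  — 2 lookups
#2 VA=0x300041D (r,user):
  [0] read 0x32 idx=24: raw=0x3E007 flags P=1 W=1 U=1 S=0
  [1] read 0x3E idx=0: raw=0x42007 flags P=1 W=1 U=1 S=0
  ✓ 0x4241D  — 2 lookups
#3 VA=0x1605026 (r,user):
  [0] read 0x32 idx=11: raw=0x43007 flags P=1 W=1 U=1 S=0
  [1] read 0x43 idx=5: raw=0x45007 flags P=1 W=1 U=1 S=0
  ✓ 0x45026  — 2 lookups

Access #2 PA: 0x4241D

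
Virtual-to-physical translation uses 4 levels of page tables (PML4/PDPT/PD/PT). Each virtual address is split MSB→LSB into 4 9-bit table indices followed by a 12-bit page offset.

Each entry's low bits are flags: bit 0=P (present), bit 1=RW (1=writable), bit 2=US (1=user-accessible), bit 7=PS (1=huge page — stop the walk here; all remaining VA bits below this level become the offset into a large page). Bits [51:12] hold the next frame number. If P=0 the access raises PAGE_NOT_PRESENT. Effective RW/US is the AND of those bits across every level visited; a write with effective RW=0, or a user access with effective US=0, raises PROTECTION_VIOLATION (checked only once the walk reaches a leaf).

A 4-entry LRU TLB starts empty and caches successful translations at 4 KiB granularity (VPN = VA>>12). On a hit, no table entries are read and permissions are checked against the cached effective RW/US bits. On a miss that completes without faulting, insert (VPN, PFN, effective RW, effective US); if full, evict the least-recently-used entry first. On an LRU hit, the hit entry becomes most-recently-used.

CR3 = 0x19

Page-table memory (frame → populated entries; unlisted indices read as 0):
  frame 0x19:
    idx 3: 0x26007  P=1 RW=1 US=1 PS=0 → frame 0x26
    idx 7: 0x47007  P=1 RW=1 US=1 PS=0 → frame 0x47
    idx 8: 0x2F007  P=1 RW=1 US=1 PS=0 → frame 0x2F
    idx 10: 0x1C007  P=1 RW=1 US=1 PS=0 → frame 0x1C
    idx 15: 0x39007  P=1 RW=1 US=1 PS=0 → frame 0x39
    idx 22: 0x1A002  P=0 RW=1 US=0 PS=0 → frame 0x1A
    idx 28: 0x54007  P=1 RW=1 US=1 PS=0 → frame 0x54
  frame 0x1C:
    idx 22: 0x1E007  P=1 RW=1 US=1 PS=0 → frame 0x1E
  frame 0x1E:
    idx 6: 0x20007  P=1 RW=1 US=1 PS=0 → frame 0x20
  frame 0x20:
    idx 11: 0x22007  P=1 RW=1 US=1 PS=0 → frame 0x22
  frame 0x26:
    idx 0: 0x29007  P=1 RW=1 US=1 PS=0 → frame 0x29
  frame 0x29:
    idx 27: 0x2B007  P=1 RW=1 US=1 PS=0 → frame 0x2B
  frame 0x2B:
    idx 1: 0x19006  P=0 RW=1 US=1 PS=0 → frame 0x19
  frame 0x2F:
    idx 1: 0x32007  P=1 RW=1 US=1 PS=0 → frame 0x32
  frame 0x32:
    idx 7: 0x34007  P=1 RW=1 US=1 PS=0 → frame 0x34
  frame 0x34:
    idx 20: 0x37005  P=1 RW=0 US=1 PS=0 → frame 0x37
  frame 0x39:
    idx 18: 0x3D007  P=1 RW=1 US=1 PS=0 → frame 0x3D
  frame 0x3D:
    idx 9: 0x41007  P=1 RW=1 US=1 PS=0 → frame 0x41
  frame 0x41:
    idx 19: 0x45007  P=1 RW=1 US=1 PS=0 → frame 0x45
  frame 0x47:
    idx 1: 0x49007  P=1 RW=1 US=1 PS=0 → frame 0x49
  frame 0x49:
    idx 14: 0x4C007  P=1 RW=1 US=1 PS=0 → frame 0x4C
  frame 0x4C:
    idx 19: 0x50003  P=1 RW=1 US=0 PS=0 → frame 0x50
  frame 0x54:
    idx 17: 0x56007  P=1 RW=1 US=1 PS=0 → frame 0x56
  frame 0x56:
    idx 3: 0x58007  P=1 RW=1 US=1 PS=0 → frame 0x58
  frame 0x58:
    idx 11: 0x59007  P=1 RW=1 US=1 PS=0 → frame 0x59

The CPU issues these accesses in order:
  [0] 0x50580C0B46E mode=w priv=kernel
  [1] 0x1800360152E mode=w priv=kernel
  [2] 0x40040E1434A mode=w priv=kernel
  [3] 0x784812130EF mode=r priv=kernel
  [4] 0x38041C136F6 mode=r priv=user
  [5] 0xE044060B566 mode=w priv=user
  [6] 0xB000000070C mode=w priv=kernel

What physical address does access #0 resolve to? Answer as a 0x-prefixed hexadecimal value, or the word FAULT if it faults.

Trace:
#0 VA=0x50580C0B46E (w,kernel):
  L0 @0x19[10] → 0x1C007  P=1,RW=1,US=1,PS=0
  L1 @0x1C[22] → 0x1E007  P=1,RW=1,US=1,PS=0
  L2 @0x1E[6] → 0x20007  P=1,RW=1,US=1,PS=0
  L3 @0x20[11] → 0x22007  P=1,RW=1,US=1,PS=0
  ✓ 0x2246E  — 4 lookups
#1 VA=0x1800360152E (w,kernel):
  L0 @0x19[3] → 0x26007  P=1,RW=1,US=1,PS=0
  L1 @0x26[0] → 0x29007  P=1,RW=1,US=1,PS=0
  L2 @0x29[27] → 0x2B007  P=1,RW=1,US=1,PS=0
  L3 @0x2B[1] → 0x19006  P=0,RW=1,US=1,PS=0
  → PAGE_NOT_PRESENT  (4 entries read)
#2 VA=0x40040E1434A (w,kernel):
  L0 @0x19[8] → 0x2F007  P=1,RW=1,US=1,PS=0
  L1 @0x2F[1] → 0x32007  P=1,RW=1,US=1,PS=0
  L2 @0x32[7] → 0x34007  P=1,RW=1,US=1,PS=0
  L3 @0x34[20] → 0x37005  P=1,RW=0,US=1,PS=0
  → PROTECTION_VIOLATION  (4 entries read)
#3 VA=0x784812130EF (r,kernel):
  L0 @0x19[15] → 0x39007  P=1,RW=1,US=1,PS=0
  L1 @0x39[18] → 0x3D007  P=1,RW=1,US=1,PS=0
  L2 @0x3D[9] → 0x41007  P=1,RW=1,US=1,PS=0
  L3 @0x41[19] → 0x45007  P=1,RW=1,US=1,PS=0
  ✓ 0x450EF  — 4 lookups
#4 VA=0x38041C136F6 (r,user):
  L0 @0x19[7] → 0x47007  P=1,RW=1,US=1,PS=0
  L1 @0x47[1] → 0x49007  P=1,RW=1,US=1,PS=0
  L2 @0x49[14] → 0x4C007  P=1,RW=1,US=1,PS=0
  L3 @0x4C[19] → 0x50003  P=1,RW=1,US=0,PS=0
  → PROTECTION_VIOLATION  (4 entries read)
#5 VA=0xE044060B566 (w,user):
  L0 @0x19[28] → 0x54007  P=1,RW=1,US=1,PS=0
  L1 @0x54[17] → 0x56007  P=1,RW=1,US=1,PS=0
  L2 @0x56[3] → 0x58007  P=1,RW=1,US=1,PS=0
  L3 @0x58[11] → 0x59007  P=1,RW=1,US=1,PS=0
  ✓ 0x59566  — 4 lookups
#6 VA=0xB000000070C (w,kernel):
  L0 @0x19[22] → 0x1A002  P=0,RW=1,US=0,PS=0
  → PAGE_NOT_PRESENT  (1 entries read)

Access #0 PA: 0x2246E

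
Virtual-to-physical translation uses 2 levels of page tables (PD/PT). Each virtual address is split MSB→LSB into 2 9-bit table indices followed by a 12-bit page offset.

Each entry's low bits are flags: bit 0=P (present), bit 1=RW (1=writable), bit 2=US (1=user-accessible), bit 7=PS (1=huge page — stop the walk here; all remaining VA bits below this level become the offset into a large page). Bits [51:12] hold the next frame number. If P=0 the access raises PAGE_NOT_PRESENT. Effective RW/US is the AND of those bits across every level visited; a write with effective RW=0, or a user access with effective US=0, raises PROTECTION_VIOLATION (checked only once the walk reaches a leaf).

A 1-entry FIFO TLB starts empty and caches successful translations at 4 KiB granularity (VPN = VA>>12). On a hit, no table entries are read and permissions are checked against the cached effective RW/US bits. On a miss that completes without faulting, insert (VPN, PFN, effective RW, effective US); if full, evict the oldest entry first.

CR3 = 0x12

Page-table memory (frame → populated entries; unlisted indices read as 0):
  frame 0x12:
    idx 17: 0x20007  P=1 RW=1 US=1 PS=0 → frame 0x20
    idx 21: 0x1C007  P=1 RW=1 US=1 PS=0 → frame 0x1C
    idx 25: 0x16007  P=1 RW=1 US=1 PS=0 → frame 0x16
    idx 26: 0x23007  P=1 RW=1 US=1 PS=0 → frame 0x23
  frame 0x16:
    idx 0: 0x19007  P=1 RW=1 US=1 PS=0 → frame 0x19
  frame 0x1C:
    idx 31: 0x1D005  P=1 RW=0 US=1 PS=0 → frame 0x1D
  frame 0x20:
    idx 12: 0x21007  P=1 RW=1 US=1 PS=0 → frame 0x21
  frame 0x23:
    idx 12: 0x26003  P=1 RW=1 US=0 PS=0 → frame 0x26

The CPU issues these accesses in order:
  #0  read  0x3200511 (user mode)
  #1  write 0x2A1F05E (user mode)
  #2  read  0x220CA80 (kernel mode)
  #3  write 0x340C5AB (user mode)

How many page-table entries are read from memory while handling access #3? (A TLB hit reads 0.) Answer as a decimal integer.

Trace:
#0 VA=0x3200511 (r,user):
  L0 @0x12[25] → 0x16007  P=1,RW=1,US=1,PS=0
  L1 @0x16[0] → 0x19007  P=1,RW=1,US=1,PS=0
  ⇒ phys 0x19511  [2 reads]
#1 VA=0x2A1F05E (w,user):
  L0 @0x12[21] → 0x1C007  P=1,RW=1,US=1,PS=0
  L1 @0x1C[31] → 0x1D005  P=1,RW=0,US=1,PS=0
  → PROTECTION_VIOLATION  (2 entries read)
#2 VA=0x220CA80 (r,kernel):
  L0 @0x12[17] → 0x20007  P=1,RW=1,US=1,PS=0
  L1 @0x20[12] → 0x21007  P=1,RW=1,US=1,PS=0
  ⇒ phys 0x21A80  [2 reads]
#3 VA=0x340C5AB (w,user):
  L0 @0x12[26] → 0x23007  P=1,RW=1,US=1,PS=0
  L1 @0x23[12] → 0x26003  P=1,RW=1,US=0,PS=0
  → PROTECTION_VIOLATION  (2 entries read)

Entries read for #3: 2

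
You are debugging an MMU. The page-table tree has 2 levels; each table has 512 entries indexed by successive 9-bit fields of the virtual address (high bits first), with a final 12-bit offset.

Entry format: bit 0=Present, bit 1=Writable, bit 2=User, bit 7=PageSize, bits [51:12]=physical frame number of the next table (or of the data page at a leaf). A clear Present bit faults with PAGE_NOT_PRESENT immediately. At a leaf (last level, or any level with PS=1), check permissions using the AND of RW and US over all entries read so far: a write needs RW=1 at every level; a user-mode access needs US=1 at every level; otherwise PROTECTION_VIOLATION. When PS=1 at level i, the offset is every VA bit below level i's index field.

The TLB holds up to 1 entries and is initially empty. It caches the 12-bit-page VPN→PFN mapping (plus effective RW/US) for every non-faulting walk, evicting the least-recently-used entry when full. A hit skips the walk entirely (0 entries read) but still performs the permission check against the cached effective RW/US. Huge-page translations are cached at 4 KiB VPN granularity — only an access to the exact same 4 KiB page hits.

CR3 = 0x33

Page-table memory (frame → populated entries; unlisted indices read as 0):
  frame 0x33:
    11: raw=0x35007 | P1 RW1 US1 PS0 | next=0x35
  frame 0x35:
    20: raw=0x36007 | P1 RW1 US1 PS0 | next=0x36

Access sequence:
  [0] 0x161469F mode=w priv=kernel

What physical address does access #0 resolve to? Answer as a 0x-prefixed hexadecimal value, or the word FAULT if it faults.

Per-access translation:
#0 VA=0x161469F (w,kernel):
  L0 @0x33[11] → 0x35007  P=1,RW=1,US=1,PS=0
  L1 @0x35[20] → 0x36007  P=1,RW=1,US=1,PS=0
  ✓ 0x3669F  — 2 lookups

Access #0 PA: 0x3669F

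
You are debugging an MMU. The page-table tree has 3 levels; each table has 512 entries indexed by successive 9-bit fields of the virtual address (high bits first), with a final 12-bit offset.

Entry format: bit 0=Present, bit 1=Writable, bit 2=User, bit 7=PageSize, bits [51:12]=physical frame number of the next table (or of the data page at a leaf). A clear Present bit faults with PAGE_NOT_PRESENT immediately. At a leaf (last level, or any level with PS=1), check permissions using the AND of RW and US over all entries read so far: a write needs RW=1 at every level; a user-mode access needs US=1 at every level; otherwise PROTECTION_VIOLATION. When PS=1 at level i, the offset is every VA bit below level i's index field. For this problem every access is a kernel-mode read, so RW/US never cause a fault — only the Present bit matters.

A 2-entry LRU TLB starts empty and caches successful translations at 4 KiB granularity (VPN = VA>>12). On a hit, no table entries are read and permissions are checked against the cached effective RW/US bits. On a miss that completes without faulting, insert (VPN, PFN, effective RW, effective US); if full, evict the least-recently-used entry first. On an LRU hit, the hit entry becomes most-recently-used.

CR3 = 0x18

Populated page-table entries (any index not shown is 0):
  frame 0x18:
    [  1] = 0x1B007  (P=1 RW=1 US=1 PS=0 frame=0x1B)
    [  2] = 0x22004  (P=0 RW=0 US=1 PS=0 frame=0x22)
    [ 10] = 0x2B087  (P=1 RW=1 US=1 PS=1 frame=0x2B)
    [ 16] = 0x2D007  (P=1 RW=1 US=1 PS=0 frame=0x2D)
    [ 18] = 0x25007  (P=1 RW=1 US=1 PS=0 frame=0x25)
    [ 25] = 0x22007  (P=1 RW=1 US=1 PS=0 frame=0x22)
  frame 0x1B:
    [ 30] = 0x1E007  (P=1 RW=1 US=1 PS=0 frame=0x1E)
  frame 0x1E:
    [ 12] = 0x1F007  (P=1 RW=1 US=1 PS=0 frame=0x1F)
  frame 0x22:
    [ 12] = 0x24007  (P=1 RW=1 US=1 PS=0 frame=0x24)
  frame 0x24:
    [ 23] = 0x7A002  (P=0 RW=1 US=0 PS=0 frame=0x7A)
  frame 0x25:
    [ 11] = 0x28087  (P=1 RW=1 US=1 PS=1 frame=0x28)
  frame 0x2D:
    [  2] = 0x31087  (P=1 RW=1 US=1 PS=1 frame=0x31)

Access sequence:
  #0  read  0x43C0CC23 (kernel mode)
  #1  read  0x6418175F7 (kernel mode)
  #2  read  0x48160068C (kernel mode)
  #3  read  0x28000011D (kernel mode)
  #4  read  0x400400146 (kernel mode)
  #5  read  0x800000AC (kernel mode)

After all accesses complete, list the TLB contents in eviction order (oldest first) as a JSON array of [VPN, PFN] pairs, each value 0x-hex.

Per-access translation:
#0 VA=0x43C0CC23 (r,kernel):
  [0] read 0x18 idx=1: raw=0x1B007 flags P=1 W=1 U=1 S=0
  [1] read 0x1B idx=30: raw=0x1E007 flags P=1 W=1 U=1 S=0
  [2] read 0x1E idx=12: raw=0x1F007 flags P=1 W=1 U=1 S=0
  → PA=0x1FC23  (3 entries read)
#1 VA=0x6418175F7 (r,kernel):
  [0] read 0x18 idx=25: raw=0x22007 flags P=1 W=1 U=1 S=0
  [1] read 0x22 idx=12: raw=0x24007 flags P=1 W=1 U=1 S=0
  [2] read 0x24 idx=23: raw=0x7A002 flags P=0 W=1 U=0 S=0
  ✗ PAGE_NOT_PRESENT  [3 reads]
#2 VA=0x48160068C (r,kernel):
  [0] read 0x18 idx=18: raw=0x25007 flags P=1 W=1 U=1 S=0
  [1] read 0x25 idx=11: raw=0x28087 flags P=1 W=1 U=1 S=1
  → PA=0x2868C (huge @L1)  (2 entries read)
#3 VA=0x28000011D (r,kernel):
  [0] read 0x18 idx=10: raw=0x2B087 flags P=1 W=1 U=1 S=1
  → PA=0x2B11D (huge @L0)  (1 entries read)
#4 VA=0x400400146 (r,kernel):
  [0] read 0x18 idx=16: raw=0x2D007 flags P=1 W=1 U=1 S=0
  [1] read 0x2D idx=2: raw=0x31087 flags P=1 W=1 U=1 S=1
  → PA=0x31146 (huge @L1)  (2 entries read)
#5 VA=0x800000AC (r,kernel):
  [0] read 0x18 idx=2: raw=0x22004 flags P=0 W=0 U=1 S=0
  ✗ PAGE_NOT_PRESENT  [1 reads]

TLB: [["0x280000", "0x2B"], ["0x400400", "0x31"]]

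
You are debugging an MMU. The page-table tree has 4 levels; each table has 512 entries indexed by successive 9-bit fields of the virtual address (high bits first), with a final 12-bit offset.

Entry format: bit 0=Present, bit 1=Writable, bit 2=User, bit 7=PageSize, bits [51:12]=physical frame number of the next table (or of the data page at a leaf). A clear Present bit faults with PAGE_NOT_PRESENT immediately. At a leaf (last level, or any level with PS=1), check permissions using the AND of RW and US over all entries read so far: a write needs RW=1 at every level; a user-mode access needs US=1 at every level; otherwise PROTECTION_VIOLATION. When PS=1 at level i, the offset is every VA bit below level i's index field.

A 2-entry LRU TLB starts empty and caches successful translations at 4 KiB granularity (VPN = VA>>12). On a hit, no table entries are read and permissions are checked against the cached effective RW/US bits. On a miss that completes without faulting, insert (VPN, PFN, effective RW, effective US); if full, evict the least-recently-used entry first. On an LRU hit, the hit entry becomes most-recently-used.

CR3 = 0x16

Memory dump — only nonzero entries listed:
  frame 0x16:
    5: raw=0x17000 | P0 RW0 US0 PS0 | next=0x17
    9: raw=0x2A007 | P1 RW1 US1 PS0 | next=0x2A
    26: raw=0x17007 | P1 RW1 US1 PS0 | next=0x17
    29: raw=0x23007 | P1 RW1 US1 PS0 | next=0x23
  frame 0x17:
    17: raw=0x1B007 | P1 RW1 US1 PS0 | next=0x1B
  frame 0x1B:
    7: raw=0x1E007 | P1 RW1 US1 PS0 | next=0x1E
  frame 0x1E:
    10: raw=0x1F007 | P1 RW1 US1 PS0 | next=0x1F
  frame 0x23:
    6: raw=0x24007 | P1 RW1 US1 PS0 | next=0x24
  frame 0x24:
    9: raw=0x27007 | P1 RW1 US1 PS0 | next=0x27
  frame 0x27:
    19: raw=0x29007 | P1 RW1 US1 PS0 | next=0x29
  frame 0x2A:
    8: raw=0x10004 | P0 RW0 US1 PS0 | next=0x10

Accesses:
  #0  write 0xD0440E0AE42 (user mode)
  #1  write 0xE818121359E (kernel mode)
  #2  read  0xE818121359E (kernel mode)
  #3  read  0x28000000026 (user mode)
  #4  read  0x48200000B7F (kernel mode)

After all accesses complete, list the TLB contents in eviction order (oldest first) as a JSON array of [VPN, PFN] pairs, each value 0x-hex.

Walk each access:
#0 VA=0xD0440E0AE42 (w,user):
  L0: frame=0x16 idx=26 entry=0x17007 [P=1 RW=1 US=1 PS=0]
  L1: frame=0x17 idx=17 entry=0x1B007 [P=1 RW=1 US=1 PS=0]
  L2: frame=0x1B idx=7 entry=0x1E007 [P=1 RW=1 US=1 PS=0]
  L3: frame=0x1E idx=10 entry=0x1F007 [P=1 RW=1 US=1 PS=0]
  → PA=0x1FE42  (4 entries read)
#1 VA=0xE818121359E (w,kernel):
  L0: frame=0x16 idx=29 entry=0x23007 [P=1 RW=1 US=1 PS=0]
  L1: frame=0x23 idx=6 entry=0x24007 [P=1 RW=1 US=1 PS=0]
  L2: frame=0x24 idx=9 entry=0x27007 [P=1 RW=1 US=1 PS=0]
  L3: frame=0x27 idx=19 entry=0x29007 [P=1 RW=1 US=1 PS=0]
  → PA=0x2959E  (4 entries read)
#2 VA=0xE818121359E (r,kernel):
  TLB hit vpn=0xE8181213 → PA=0x2959E
#3 VA=0x28000000026 (r,user):
  L0: frame=0x16 idx=5 entry=0x17000 [P=0 RW=0 US=0 PS=0]
  → PAGE_NOT_PRESENT  (1 entries read)
#4 VA=0x48200000B7F (r,kernel):
  L0: frame=0x16 idx=9 entry=0x2A007 [P=1 RW=1 US=1 PS=0]
  L1: frame=0x2A idx=8 entry=0x10004 [P=0 RW=0 US=1 PS=0]
  → PAGE_NOT_PRESENT  (2 entries read)

TLB: [["0xD0440E0A", "0x1F"], ["0xE8181213", "0x29"]]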